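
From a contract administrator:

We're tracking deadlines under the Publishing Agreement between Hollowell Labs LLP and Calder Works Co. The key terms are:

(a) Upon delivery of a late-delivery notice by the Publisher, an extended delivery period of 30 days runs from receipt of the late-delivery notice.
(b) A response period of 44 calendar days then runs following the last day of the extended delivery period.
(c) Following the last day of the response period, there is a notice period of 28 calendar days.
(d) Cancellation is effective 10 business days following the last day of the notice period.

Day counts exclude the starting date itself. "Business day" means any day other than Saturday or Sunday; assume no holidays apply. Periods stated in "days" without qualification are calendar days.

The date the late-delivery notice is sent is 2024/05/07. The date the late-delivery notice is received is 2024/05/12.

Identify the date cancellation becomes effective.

2024/09/05

Adding 30 calendar days to 2024/05/12 gives 2024/06/11, which is the last day of the extended delivery period.
The last day of the response period: 44 calendar days after 2024/06/11 is 2024/07/25.
The last day of the notice period: 28 calendar days after 2024/07/25 is 2024/08/22.
The date cancellation becomes effective: 10 business days after Thursday, 2024/08/22, skipping weekends — Aug 23, Aug 26, Aug 27, Aug 28, Aug 29, Aug 30, Sep 2, Sep 3, Sep 4, Sep 5 — lands on Thursday, 2024/09/05.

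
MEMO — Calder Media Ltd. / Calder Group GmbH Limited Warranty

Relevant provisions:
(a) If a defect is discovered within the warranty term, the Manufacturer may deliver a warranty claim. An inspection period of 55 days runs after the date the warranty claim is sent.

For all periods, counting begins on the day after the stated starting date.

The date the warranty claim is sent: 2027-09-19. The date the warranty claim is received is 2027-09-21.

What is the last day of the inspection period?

The last day of the inspection period: 55 calendar days after 2027-09-19 is 2027-11-13.

2027-11-13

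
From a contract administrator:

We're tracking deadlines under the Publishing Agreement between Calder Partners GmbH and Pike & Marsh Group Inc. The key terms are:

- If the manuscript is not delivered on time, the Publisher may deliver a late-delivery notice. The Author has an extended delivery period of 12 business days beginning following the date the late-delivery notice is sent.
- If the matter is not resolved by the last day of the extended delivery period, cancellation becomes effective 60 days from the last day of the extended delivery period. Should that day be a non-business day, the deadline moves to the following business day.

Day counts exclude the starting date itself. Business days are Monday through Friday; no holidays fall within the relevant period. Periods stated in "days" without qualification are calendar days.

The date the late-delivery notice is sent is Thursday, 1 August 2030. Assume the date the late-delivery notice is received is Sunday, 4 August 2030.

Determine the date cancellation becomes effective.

The last day of the extended delivery period: counting 12 business days from Thursday, 1 August 2030 (Aug 2, Aug 5, Aug 6, Aug 7, …, Aug 15, Aug 16, Aug 19, skipping weekends) reaches Monday, 19 August 2030.
Adding 60 calendar days to 19 August 2030 gives 18 October 2030, which is the date cancellation becomes effective. 18 October 2030 is a Friday, so no roll-forward applies.

18 October 2030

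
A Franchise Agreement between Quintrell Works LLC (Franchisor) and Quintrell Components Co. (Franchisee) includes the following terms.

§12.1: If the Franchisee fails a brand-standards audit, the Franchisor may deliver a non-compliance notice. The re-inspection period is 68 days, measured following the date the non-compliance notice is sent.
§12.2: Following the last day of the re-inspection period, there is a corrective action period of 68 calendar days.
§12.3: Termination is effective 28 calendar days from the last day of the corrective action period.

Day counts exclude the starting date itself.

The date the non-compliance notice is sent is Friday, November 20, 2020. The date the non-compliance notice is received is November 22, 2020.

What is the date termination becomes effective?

The last day of the re-inspection period: November 20, 2020 + 68 days = January 27, 2021.
Adding 68 calendar days to January 27, 2021 gives April 5, 2021, which is the last day of the corrective action period.
Adding 28 calendar days to April 5, 2021 gives May 3, 2021, which is the date termination becomes effective.

May 3, 2021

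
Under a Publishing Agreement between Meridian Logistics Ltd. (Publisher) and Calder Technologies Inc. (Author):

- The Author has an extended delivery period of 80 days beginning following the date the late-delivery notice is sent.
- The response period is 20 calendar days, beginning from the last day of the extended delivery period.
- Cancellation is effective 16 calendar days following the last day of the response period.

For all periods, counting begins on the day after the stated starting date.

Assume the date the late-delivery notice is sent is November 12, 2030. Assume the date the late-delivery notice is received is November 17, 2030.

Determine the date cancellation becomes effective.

Adding 80 calendar days to November 12, 2030 gives January 31, 2031, which is the last day of the extended delivery period.
The last day of the response period: 20 calendar days after January 31, 2031 is February 20, 2031.
Adding 16 calendar days to February 20, 2031 gives March 8, 2031, which is the date cancellation becomes effective.

March 8, 2031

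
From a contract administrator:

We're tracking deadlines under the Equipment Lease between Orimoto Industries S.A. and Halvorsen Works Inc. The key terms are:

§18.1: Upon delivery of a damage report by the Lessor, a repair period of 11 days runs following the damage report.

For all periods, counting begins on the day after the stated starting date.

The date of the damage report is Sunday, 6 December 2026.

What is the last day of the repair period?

Adding 11 calendar days to 6 December 2026 gives 17 December 2026, which is the last day of the repair period.

17 December 2026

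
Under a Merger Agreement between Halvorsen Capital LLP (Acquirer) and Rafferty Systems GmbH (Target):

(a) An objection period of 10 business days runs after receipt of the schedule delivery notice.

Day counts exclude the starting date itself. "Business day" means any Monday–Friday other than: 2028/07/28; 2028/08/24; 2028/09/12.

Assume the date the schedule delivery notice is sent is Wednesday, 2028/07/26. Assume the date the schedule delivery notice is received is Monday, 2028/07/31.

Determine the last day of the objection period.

From Monday, 2028/07/31, 10 business days (Aug 1, Aug 2, Aug 3, Aug 4, Aug 7, Aug 8, Aug 9, Aug 10, Aug 11, Aug 14, skipping weekends) brings us to Monday, 2028/08/14, which is the last day of the objection period.

2028/08/14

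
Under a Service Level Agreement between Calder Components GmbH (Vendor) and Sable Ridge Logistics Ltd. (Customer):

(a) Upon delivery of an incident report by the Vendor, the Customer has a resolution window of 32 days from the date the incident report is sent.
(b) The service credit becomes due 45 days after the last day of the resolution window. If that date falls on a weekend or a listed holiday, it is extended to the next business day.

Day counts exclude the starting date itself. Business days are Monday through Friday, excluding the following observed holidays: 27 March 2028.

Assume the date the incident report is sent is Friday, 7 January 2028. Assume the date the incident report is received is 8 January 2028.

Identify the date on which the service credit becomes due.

Adding 32 calendar days to 7 January 2028 gives 8 February 2028, which is the last day of the resolution window.
The date on which the service credit becomes due: 8 February 2028 + 45 days = 24 March 2028. 24 March 2028 is a Friday and is not a listed holiday, so no roll-forward applies.

24 March 2028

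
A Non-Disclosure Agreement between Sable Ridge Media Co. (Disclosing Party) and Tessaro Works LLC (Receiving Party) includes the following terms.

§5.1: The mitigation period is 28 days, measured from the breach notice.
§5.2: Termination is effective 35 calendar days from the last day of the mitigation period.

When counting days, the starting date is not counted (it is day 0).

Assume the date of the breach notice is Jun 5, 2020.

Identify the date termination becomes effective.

The last day of the mitigation period: 28 calendar days after Jun 5, 2020 is Jul 3, 2020.
Adding 35 calendar days to Jul 3, 2020 gives Aug 7, 2020, which is the date termination becomes effective.

Aug 7, 2020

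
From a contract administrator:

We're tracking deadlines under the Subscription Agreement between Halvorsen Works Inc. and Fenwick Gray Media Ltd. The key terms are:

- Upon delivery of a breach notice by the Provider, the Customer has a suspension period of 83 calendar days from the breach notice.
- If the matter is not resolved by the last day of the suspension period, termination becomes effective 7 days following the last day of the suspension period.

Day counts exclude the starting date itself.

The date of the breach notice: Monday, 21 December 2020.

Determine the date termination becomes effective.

The last day of the suspension period: 21 December 2020 + 83 days = 14 March 2021.
The date termination becomes effective: 7 calendar days after 14 March 2021 is 21 March 2021.

21 March 2021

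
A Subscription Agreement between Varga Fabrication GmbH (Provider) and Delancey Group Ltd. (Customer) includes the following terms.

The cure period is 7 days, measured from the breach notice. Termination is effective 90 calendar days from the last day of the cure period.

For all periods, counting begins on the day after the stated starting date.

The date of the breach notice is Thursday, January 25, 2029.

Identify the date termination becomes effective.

May 2, 2029

The last day of the cure period: 7 calendar days after January 25, 2029 is February 1, 2029.
The date termination becomes effective: 90 calendar days after February 1, 2029 is May 2, 2029.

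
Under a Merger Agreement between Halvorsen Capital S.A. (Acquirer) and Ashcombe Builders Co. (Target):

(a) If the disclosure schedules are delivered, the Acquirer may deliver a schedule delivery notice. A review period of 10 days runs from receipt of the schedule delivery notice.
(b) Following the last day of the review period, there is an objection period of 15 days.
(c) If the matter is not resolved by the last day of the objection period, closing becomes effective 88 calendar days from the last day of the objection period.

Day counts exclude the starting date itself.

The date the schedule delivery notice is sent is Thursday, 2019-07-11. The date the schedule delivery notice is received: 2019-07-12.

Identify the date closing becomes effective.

The last day of the review period: 10 calendar days after 2019-07-12 is 2019-07-22.
The last day of the objection period: 2019-07-22 + 15 days = 2019-08-06.
The date closing becomes effective: 88 calendar days after 2019-08-06 is 2019-11-02.

2019-11-02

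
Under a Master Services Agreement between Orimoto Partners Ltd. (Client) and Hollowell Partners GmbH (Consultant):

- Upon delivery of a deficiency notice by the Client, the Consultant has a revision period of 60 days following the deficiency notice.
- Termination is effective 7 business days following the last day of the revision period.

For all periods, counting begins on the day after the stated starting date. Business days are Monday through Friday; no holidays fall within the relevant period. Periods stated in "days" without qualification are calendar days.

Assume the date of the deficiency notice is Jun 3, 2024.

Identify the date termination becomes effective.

The last day of the revision period: 60 calendar days after Jun 3, 2024 is Aug 2, 2024.
From Friday, Aug 2, 2024, 7 business days (Aug 5, Aug 6, Aug 7, Aug 8, Aug 9, Aug 12, Aug 13, skipping weekends) brings us to Tuesday, Aug 13, 2024, which is the date termination becomes effective.

Aug 13, 2024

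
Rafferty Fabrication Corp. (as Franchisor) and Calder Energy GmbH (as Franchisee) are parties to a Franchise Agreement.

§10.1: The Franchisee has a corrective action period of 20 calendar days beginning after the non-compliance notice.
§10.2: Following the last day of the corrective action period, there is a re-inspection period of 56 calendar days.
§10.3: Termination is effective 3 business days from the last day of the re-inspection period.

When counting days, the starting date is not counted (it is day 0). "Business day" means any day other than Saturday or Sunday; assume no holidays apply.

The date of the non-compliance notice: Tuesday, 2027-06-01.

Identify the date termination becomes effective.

2027-08-19

The last day of the corrective action period: 2027-06-01 + 20 days = 2027-06-21.
The last day of the re-inspection period: 2027-06-21 + 56 days = 2027-08-16.
From Monday, 2027-08-16, 3 business days (Aug 17, Aug 18, Aug 19, skipping weekends) brings us to Thursday, 2027-08-19, which is the date termination becomes effective.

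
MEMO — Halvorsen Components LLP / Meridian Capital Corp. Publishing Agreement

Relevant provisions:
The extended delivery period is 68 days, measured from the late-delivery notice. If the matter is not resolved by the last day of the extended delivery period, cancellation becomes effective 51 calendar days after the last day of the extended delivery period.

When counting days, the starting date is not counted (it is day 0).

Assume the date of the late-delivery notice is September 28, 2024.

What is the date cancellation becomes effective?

January 25, 2025

The last day of the extended delivery period: September 28, 2024 + 68 days = December 5, 2024.
Adding 51 calendar days to December 5, 2024 gives January 25, 2025, which is the date cancellation becomes effective.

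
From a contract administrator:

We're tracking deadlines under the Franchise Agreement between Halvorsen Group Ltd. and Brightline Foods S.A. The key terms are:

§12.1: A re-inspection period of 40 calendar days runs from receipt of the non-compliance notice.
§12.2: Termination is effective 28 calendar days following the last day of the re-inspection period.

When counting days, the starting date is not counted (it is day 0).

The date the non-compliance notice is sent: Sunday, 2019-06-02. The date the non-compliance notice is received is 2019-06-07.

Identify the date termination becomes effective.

2019-08-14

The last day of the re-inspection period: 40 calendar days after 2019-06-07 is 2019-07-17.
The date termination becomes effective: 2019-07-17 + 28 days = 2019-08-14.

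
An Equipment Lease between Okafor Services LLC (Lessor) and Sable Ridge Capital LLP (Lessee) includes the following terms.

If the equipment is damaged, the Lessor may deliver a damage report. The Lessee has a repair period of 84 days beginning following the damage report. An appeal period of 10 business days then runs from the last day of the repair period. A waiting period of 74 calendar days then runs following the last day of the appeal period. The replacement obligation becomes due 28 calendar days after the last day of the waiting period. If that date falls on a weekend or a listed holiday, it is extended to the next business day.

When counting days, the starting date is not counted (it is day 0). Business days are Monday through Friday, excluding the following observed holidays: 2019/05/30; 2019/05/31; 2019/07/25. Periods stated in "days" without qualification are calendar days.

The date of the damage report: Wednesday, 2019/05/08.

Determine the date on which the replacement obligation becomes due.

The last day of the repair period: 2019/05/08 + 84 days = 2019/07/31.
From Wednesday, 2019/07/31, 10 business days (Aug 1, Aug 2, Aug 5, Aug 6, Aug 7, Aug 8, Aug 9, Aug 12, Aug 13, Aug 14, skipping weekends) brings us to Wednesday, 2019/08/14, which is the last day of the appeal period.
Adding 74 calendar days to 2019/08/14 gives 2019/10/27, which is the last day of the waiting period.
Adding 28 calendar days to 2019/10/27 gives 2019/11/24, which is the date on which the replacement obligation becomes due. That falls on a Sunday, so it rolls to the next business day, Monday, 2019/11/25.

2019/11/25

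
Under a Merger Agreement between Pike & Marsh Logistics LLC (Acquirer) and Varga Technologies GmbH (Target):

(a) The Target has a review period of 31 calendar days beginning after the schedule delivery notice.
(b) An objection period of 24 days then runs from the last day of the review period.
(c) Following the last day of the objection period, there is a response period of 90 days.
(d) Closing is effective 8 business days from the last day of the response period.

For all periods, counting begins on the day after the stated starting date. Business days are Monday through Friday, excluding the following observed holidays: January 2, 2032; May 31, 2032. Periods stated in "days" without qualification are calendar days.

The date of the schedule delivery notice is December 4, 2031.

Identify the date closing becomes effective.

The last day of the review period: December 4, 2031 + 31 days = January 4, 2032.
Adding 24 calendar days to January 4, 2032 gives January 28, 2032, which is the last day of the objection period.
The last day of the response period: 90 calendar days after January 28, 2032 is April 27, 2032.
The date closing becomes effective: 8 business days after Tuesday, April 27, 2032, skipping weekends — Apr 28, Apr 29, Apr 30, May 3, May 4, May 5, May 6, May 7 — lands on Friday, May 7, 2032.

May 7, 2032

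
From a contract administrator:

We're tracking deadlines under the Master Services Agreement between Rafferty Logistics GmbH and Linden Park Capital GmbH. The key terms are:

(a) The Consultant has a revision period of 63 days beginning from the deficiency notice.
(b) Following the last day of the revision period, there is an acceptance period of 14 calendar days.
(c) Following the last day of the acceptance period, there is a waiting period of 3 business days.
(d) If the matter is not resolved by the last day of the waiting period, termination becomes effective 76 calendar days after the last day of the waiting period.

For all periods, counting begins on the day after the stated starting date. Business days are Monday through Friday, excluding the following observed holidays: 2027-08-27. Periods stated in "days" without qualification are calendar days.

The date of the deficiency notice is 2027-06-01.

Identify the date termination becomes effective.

2027-11-04

The last day of the revision period: 2027-06-01 + 63 days = 2027-08-03.
Adding 14 calendar days to 2027-08-03 gives 2027-08-17, which is the last day of the acceptance period.
The last day of the waiting period: counting 3 business days from Tuesday, 2027-08-17 (Aug 18, Aug 19, Aug 20, skipping weekends) reaches Friday, 2027-08-20.
The date termination becomes effective: 76 calendar days after 2027-08-20 is 2027-11-04.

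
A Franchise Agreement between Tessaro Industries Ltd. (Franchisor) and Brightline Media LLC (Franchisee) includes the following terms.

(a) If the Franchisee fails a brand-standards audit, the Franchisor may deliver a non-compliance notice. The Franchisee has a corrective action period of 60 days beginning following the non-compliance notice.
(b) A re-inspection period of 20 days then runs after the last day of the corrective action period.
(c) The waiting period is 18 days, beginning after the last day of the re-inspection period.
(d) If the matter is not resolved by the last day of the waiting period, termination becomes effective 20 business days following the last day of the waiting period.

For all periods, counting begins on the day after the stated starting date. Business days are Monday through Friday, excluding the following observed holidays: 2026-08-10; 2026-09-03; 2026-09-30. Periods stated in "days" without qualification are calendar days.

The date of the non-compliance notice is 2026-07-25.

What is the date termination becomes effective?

2026-11-27

Adding 60 calendar days to 2026-07-25 gives 2026-09-23, which is the last day of the corrective action period.
The last day of the re-inspection period: 2026-09-23 + 20 days = 2026-10-13.
The last day of the waiting period: 18 calendar days after 2026-10-13 is 2026-10-31.
From Saturday, 2026-10-31, 20 business days (Nov 2, Nov 3, Nov 4, Nov 5, …, Nov 25, Nov 26, Nov 27, skipping weekends) brings us to Friday, 2026-11-27, which is the date termination becomes effective.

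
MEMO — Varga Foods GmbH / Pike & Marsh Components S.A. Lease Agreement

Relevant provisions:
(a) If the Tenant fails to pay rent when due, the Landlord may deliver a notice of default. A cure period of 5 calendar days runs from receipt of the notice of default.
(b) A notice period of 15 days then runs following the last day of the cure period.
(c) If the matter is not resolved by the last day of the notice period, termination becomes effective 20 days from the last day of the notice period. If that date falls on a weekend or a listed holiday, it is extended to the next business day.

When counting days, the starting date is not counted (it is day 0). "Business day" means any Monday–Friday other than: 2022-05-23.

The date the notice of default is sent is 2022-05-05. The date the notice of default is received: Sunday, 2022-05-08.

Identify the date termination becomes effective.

2022-06-17

The last day of the cure period: 2022-05-08 + 5 days = 2022-05-13.
Adding 15 calendar days to 2022-05-13 gives 2022-05-28, which is the last day of the notice period.
The date termination becomes effective: 20 calendar days after 2022-05-28 is 2022-06-17. 2022-06-17 is a Friday and is not a listed holiday, so no roll-forward applies.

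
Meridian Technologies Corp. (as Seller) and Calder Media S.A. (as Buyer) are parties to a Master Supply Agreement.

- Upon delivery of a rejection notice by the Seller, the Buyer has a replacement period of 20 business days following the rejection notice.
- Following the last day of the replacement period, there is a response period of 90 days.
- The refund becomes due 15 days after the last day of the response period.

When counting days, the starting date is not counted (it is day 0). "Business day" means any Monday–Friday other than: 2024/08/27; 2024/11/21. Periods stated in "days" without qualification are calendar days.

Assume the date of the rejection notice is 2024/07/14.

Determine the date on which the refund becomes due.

The last day of the replacement period: 20 business days after Sunday, 2024/07/14, skipping weekends — Jul 15, Jul 16, Jul 17, Jul 18, …, Aug 7, Aug 8, Aug 9 — lands on Friday, 2024/08/09.
Adding 90 calendar days to 2024/08/09 gives 2024/11/07, which is the last day of the response period.
Adding 15 calendar days to 2024/11/07 gives 2024/11/22, which is the date on which the refund becomes due.

2024/11/22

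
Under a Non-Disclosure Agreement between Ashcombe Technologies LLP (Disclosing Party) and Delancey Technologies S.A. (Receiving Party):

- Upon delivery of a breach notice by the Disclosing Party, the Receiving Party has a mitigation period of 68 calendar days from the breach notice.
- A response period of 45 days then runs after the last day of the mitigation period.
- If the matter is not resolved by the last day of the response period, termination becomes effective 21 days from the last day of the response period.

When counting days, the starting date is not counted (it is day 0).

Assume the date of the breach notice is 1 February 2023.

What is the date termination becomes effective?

15 June 2023

The last day of the mitigation period: 68 calendar days after 1 February 2023 is 10 April 2023.
The last day of the response period: 45 calendar days after 10 April 2023 is 25 May 2023.
Adding 21 calendar days to 25 May 2023 gives 15 June 2023, which is the date termination becomes effective.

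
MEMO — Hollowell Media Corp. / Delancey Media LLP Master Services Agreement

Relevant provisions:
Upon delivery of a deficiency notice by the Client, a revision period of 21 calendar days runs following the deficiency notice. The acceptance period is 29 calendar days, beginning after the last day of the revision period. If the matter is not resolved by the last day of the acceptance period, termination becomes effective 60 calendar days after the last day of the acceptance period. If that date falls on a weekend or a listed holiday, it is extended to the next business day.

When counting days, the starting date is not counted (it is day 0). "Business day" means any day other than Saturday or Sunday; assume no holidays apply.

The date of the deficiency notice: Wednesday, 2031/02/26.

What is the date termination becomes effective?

2031/06/16

The last day of the revision period: 21 calendar days after 2031/02/26 is 2031/03/19.
The last day of the acceptance period: 2031/03/19 + 29 days = 2031/04/17.
The date termination becomes effective: 2031/04/17 + 60 days = 2031/06/16. 2031/06/16 is a Monday, so no roll-forward applies.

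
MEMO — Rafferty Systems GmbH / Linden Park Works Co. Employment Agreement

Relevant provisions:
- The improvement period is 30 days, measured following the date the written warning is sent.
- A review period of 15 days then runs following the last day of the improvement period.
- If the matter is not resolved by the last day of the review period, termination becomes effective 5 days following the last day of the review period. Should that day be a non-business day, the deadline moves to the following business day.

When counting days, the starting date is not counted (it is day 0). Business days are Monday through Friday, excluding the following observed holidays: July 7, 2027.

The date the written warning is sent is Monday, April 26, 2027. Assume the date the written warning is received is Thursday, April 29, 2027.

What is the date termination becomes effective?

The last day of the improvement period: 30 calendar days after April 26, 2027 is May 26, 2027.
Adding 15 calendar days to May 26, 2027 gives June 10, 2027, which is the last day of the review period.
Adding 5 calendar days to June 10, 2027 gives June 15, 2027, which is the date termination becomes effective. June 15, 2027 is a Tuesday and is not a listed holiday, so no roll-forward applies.

June 15, 2027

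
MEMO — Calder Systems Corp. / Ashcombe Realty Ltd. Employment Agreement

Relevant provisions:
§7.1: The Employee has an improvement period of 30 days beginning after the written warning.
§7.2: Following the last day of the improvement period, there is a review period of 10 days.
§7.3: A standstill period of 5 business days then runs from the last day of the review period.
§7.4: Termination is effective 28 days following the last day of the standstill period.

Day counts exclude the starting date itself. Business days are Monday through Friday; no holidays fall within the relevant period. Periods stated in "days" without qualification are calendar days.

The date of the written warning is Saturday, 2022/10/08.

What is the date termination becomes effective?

Adding 30 calendar days to 2022/10/08 gives 2022/11/07, which is the last day of the improvement period.
Adding 10 calendar days to 2022/11/07 gives 2022/11/17, which is the last day of the review period.
The last day of the standstill period: 5 business days after Thursday, 2022/11/17, skipping weekends — Nov 18, Nov 21, Nov 22, Nov 23, Nov 24 — lands on Thursday, 2022/11/24.
The date termination becomes effective: 2022/11/24 + 28 days = 2022/12/22.

2022/12/22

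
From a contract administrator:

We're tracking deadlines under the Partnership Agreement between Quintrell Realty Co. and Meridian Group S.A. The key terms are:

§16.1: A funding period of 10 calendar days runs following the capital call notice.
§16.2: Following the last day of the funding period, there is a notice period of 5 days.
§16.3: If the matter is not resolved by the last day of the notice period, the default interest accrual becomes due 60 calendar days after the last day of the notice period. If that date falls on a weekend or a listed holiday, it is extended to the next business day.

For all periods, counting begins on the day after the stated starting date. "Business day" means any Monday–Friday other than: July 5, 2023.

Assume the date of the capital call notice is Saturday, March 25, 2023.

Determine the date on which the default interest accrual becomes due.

June 8, 2023

The last day of the funding period: 10 calendar days after March 25, 2023 is April 4, 2023.
The last day of the notice period: 5 calendar days after April 4, 2023 is April 9, 2023.
The date on which the default interest accrual becomes due: April 9, 2023 + 60 days = June 8, 2023. June 8, 2023 is a Thursday and is not a listed holiday, so no roll-forward applies.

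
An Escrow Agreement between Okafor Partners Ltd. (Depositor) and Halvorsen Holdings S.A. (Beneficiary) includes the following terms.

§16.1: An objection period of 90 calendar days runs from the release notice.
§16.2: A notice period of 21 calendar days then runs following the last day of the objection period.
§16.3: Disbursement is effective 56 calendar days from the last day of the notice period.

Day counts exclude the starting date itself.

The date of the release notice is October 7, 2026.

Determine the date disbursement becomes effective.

March 23, 2027

The last day of the objection period: 90 calendar days after October 7, 2026 is January 5, 2027.
The last day of the notice period: 21 calendar days after January 5, 2027 is January 26, 2027.
Adding 56 calendar days to January 26, 2027 gives March 23, 2027, which is the date disbursement becomes effective.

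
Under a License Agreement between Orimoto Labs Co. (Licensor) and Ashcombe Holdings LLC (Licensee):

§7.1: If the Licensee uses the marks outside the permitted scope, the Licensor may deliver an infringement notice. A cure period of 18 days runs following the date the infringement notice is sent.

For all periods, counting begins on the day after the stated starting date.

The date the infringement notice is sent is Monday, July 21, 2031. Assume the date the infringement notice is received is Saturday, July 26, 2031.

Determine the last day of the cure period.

Adding 18 calendar days to July 21, 2031 gives August 8, 2031, which is the last day of the cure period.

August 8, 2031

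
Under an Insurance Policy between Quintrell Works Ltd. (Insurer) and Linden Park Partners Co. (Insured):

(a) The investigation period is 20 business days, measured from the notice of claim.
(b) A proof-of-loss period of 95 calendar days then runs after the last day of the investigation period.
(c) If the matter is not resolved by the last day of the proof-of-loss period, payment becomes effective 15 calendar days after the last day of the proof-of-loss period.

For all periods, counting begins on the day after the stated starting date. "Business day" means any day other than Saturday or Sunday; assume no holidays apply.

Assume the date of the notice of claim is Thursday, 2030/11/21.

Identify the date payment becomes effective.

The last day of the investigation period: counting 20 business days from Thursday, 2030/11/21 (Nov 22, Nov 25, Nov 26, Nov 27, …, Dec 17, Dec 18, Dec 19, skipping weekends) reaches Thursday, 2030/12/19.
The last day of the proof-of-loss period: 95 calendar days after 2030/12/19 is 2031/03/24.
Adding 15 calendar days to 2031/03/24 gives 2031/04/08, which is the date payment becomes effective.

2031/04/08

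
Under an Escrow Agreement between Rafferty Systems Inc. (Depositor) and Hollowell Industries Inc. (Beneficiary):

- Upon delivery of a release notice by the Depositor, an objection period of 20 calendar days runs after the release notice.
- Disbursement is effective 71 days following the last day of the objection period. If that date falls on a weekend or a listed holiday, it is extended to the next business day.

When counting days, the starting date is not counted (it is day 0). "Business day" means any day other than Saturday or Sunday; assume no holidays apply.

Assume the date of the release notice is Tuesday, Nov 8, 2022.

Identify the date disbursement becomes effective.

The last day of the objection period: Nov 8, 2022 + 20 days = Nov 28, 2022.
The date disbursement becomes effective: 71 calendar days after Nov 28, 2022 is Feb 7, 2023. Feb 7, 2023 is a Tuesday, so no roll-forward applies.

Feb 7, 2023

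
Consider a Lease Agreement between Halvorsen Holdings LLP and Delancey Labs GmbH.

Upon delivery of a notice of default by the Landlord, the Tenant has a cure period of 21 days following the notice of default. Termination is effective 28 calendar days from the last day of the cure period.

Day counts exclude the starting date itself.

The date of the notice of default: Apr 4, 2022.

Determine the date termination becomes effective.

The last day of the cure period: 21 calendar days after Apr 4, 2022 is Apr 25, 2022.
Adding 28 calendar days to Apr 25, 2022 gives May 23, 2022, which is the date termination becomes effective.

May 23, 2022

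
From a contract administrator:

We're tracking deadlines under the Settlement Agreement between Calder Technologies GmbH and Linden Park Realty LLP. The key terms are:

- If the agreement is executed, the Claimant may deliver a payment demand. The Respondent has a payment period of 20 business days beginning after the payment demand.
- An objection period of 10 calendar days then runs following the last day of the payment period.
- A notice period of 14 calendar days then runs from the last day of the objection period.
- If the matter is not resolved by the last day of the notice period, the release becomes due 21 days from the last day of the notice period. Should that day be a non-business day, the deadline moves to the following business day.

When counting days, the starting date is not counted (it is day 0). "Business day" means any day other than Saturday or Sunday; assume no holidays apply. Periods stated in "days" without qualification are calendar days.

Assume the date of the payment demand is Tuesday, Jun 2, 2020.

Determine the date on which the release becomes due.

Aug 14, 2020

The last day of the payment period: 20 business days after Tuesday, Jun 2, 2020, skipping weekends — Jun 3, Jun 4, Jun 5, Jun 8, …, Jun 26, Jun 29, Jun 30 — lands on Tuesday, Jun 30, 2020.
The last day of the objection period: 10 calendar days after Jun 30, 2020 is Jul 10, 2020.
Adding 14 calendar days to Jul 10, 2020 gives Jul 24, 2020, which is the last day of the notice period.
Adding 21 calendar days to Jul 24, 2020 gives Aug 14, 2020, which is the date on which the release becomes due. Aug 14, 2020 is a Friday, so no roll-forward applies.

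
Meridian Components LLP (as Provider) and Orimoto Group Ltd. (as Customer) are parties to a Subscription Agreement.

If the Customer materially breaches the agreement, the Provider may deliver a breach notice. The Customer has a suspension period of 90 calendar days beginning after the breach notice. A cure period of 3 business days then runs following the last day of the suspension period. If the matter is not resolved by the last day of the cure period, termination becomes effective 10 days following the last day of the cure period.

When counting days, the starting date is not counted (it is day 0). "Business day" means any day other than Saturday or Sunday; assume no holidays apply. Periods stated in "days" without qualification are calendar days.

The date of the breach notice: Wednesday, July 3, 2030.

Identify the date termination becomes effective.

The last day of the suspension period: 90 calendar days after July 3, 2030 is October 1, 2030.
The last day of the cure period: counting 3 business days from Tuesday, October 1, 2030 (Oct 2, Oct 3, Oct 4, skipping weekends) reaches Friday, October 4, 2030.
The date termination becomes effective: 10 calendar days after October 4, 2030 is October 14, 2030.

October 14, 2030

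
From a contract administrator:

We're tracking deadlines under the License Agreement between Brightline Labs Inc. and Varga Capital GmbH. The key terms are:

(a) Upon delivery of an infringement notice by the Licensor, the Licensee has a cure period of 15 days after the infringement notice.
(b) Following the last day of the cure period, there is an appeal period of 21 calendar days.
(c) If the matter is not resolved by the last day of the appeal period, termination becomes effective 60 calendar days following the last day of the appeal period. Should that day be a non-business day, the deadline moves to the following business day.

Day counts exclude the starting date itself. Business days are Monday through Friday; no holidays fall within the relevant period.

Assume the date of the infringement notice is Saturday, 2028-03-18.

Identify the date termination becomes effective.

Adding 15 calendar days to 2028-03-18 gives 2028-04-02, which is the last day of the cure period.
The last day of the appeal period: 21 calendar days after 2028-04-02 is 2028-04-23.
The date termination becomes effective: 2028-04-23 + 60 days = 2028-06-22. 2028-06-22 is a Thursday, so no roll-forward applies.

2028-06-22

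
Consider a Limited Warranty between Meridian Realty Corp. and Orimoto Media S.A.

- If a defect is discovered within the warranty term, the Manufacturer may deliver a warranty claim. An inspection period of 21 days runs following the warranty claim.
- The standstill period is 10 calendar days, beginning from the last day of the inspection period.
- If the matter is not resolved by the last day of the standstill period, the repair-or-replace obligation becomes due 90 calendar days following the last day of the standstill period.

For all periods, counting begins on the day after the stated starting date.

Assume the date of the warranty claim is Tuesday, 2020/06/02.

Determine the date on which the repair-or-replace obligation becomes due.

2020/10/01

Adding 21 calendar days to 2020/06/02 gives 2020/06/23, which is the last day of the inspection period.
Adding 10 calendar days to 2020/06/23 gives 2020/07/03, which is the last day of the standstill period.
The date on which the repair-or-replace obligation becomes due: 90 calendar days after 2020/07/03 is 2020/10/01.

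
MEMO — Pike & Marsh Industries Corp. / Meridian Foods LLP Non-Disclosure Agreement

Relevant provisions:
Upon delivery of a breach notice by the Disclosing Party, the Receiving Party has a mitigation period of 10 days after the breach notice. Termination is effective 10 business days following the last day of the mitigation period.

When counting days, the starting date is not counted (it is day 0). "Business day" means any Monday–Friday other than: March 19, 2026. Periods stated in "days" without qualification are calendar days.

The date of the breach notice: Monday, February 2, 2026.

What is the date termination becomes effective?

Adding 10 calendar days to February 2, 2026 gives February 12, 2026, which is the last day of the mitigation period.
From Thursday, February 12, 2026, 10 business days (Feb 13, Feb 16, Feb 17, Feb 18, Feb 19, Feb 20, Feb 23, Feb 24, Feb 25, Feb 26, skipping weekends) brings us to Thursday, February 26, 2026, which is the date termination becomes effective.

February 26, 2026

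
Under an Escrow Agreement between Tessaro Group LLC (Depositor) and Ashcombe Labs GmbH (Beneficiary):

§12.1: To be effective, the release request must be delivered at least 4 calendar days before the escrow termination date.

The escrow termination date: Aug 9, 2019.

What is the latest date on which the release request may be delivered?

Aug 5, 2019

Aug 9, 2019 minus 4 days is Aug 5, 2019.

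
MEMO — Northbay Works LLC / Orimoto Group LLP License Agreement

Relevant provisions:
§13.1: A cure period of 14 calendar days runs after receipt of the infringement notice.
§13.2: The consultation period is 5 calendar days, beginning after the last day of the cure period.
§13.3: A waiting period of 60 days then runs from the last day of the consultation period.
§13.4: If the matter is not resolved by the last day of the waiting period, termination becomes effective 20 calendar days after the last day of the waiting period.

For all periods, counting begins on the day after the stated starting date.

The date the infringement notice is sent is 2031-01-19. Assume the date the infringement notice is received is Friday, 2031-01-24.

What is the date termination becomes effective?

The last day of the cure period: 2031-01-24 + 14 days = 2031-02-07.
Adding 5 calendar days to 2031-02-07 gives 2031-02-12, which is the last day of the consultation period.
The last day of the waiting period: 2031-02-12 + 60 days = 2031-04-13.
Adding 20 calendar days to 2031-04-13 gives 2031-05-03, which is the date termination becomes effective.

2031-05-03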